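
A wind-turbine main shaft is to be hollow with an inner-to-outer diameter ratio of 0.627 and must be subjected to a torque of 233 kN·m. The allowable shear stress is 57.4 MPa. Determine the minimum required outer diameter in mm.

For a hollow shaft with d_i/d_o = 0.627: τ_max = 16T/(π d_o³ (1−k⁴)), so d_o = [16T/(π τ_allow (1−k⁴))]^(1/3) = [16·233000/(π·5.74×10^7·0.8454)]^(1/3) = 0.2903 m.

290 mm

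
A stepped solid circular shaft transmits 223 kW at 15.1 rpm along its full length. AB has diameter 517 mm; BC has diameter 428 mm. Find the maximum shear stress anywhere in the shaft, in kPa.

ω = 2π·15.1/60 = 1.581 rad/s, so T = P/ω = 223×10³ / 1.581 = 141000 N·m.
Under the same torque, τ_max = 16T/(πd³) is largest where d is smallest — segment BC (d = 428 mm).
τ_max = 16·141000/(π·(0.428)³) = 9.161×10^6 Pa.

9160 kPa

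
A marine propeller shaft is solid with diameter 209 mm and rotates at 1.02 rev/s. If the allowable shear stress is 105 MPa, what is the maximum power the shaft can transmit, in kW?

J = πd⁴/32 = π(0.209)⁴/32 = 1.873×10^-4 m⁴.
T_max = τ_allow·J/r = 1.05×10^8 × 1.873×10^-4 / 0.104 = 188200 N·m.
ω = 2π·1.02 = 6.409 rad/s, so P_max = T_max·ω = 1.206×10^6 W.

1210 kW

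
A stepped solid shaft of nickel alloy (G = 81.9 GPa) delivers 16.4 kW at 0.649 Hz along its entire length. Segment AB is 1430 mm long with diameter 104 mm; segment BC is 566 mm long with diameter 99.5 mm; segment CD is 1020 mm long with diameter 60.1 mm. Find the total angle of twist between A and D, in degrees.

ω = 2π·0.649 = 4.078 rad/s, so T = P/ω = 16.4×10³ / 4.078 = 4022 N·m.
J_AB = π(0.104)⁴/32 = 1.15×10^-5 m⁴; J_BC = π(0.0995)⁴/32 = 9.62×10^-6 m⁴; J_CD = π(0.0601)⁴/32 = 1.28×10^-6 m⁴.
θ = (T/G)·Σ L_i/J_i = (4022/81.9×10⁹)·(1.43/1.15×10^-5 + 0.566/9.62×10^-6 + 1.02/1.28×10^-6) = 0.04811 rad.

2.76°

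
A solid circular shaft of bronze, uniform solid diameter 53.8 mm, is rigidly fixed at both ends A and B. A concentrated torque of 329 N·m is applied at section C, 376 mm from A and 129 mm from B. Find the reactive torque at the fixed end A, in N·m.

With uniform GJ and both ends fixed, compatibility θ_AC = θ_CB gives T_A·a = T_B·b, together with T_A + T_B = T₀.
T_A = T₀·b/(a+b) = 329.0·129/505.0 = 84.04 N·m; T_B = 245.0 N·m.

84.0 N·m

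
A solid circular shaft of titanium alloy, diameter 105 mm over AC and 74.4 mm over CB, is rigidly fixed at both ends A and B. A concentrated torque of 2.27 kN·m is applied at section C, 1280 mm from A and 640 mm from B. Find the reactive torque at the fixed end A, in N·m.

1510 N·m

Compatibility: T_A·a/J_AC = T_B·b/J_CB with T_A + T_B = T₀.
J_AC = 1.19×10^-5 m⁴, J_CB = 3.01×10^-6 m⁴, so T_A = T₀·(J_AC/a)/((J_AC/a)+(J_CB/b)) = 1509 N·m, T_B = 760.8 N·m.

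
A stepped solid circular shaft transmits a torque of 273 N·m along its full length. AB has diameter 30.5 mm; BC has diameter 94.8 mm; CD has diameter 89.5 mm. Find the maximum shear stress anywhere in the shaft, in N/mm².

49.0 N/mm²

Under the same torque, τ_max = 16T/(πd³) is largest where d is smallest — segment AB (d = 30.5 mm).
τ_max = 16·273.0/(π·(0.0305)³) = 4.900×10^7 Pa.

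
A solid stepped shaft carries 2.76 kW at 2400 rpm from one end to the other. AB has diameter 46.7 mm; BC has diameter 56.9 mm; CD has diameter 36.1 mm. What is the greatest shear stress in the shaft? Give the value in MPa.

ω = 2π·2400/60 = 251.3 rad/s, so T = P/ω = 2.76×10³ / 251.3 = 10.98 N·m.
Under the same torque, τ_max = 16T/(πd³) is largest where d is smallest — segment CD (d = 36.1 mm).
τ_max = 16·10.98/(π·(0.0361)³) = 1.189×10^6 Pa.

1.19 MPa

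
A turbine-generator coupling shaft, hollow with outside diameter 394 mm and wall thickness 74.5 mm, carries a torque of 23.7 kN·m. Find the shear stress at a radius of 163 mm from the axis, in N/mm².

J = π(d_o⁴ − d_i⁴)/32 = π(0.394⁴ − 0.245⁴)/32 = 2.012×10^-3 m⁴.
Shear stress varies linearly with radius: τ = T·r/J = 23700 × 0.163 / 2.012×10^-3 = 1.920×10^6 Pa.

1.92 N/mm²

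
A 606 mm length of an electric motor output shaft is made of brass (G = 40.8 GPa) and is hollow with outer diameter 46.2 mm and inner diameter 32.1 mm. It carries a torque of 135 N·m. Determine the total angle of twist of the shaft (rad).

J = π(d_o⁴ − d_i⁴)/32 = π(0.0462⁴ − 0.0321⁴)/32 = 3.430×10^-7 m⁴.
θ = T·L/(G·J) = 135.0 × 0.606 / (40.8×10⁹ × 3.430×10^-7) = 5.845×10^-3 rad.

0.00585 rad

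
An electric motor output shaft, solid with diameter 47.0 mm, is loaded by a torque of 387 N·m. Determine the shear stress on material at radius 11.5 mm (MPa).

9.29 MPa

J = πd⁴/32 = π(0.0470)⁴/32 = 4.791×10^-7 m⁴.
Shear stress varies linearly with radius: τ = T·r/J = 387.0 × 0.0115 / 4.791×10^-7 = 9.290×10^6 Pa.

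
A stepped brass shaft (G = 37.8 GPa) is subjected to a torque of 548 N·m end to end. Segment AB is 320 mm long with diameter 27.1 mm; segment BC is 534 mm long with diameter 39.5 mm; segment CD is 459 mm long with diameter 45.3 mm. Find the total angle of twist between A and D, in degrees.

J_AB = π(0.0271)⁴/32 = 5.30×10^-8 m⁴; J_BC = π(0.0395)⁴/32 = 2.39×10^-7 m⁴; J_CD = π(0.0453)⁴/32 = 4.13×10^-7 m⁴.
θ = (T/G)·Σ L_i/J_i = (548.0/37.8×10⁹)·(0.320/5.30×10^-8 + 0.534/2.39×10^-7 + 0.459/4.13×10^-7) = 0.1361 rad.

7.80°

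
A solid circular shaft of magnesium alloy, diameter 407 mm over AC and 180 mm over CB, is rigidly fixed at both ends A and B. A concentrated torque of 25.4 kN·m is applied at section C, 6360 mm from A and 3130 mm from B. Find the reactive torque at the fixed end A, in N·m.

Compatibility: T_A·a/J_AC = T_B·b/J_CB with T_A + T_B = T₀.
J_AC = 2.69×10^-3 m⁴, J_CB = 1.03×10^-4 m⁴, so T_A = T₀·(J_AC/a)/((J_AC/a)+(J_CB/b)) = 23570 N·m, T_B = 1832 N·m.

23600 N·m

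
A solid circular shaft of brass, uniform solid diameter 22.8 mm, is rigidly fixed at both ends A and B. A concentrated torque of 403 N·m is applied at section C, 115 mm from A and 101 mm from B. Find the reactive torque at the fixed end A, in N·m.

With uniform GJ and both ends fixed, compatibility θ_AC = θ_CB gives T_A·a = T_B·b, together with T_A + T_B = T₀.
T_A = T₀·b/(a+b) = 403.0·101/216.0 = 188.4 N·m; T_B = 214.6 N·m.

188 N·m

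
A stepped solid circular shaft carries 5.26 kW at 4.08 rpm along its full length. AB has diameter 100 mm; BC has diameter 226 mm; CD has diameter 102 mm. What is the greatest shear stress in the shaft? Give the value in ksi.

9.09 ksi

ω = 2π·4.08/60 = 0.4273 rad/s, so T = P/ω = 5.26×10³ / 0.4273 = 12310 N·m.
Under the same torque, τ_max = 16T/(πd³) is largest where d is smallest — segment AB (d = 100 mm).
τ_max = 16·12310/(π·(0.100)³) = 6.270×10^7 Pa.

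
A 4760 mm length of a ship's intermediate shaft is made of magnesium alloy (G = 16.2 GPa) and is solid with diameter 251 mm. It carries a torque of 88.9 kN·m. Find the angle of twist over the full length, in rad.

J = πd⁴/32 = π(0.251)⁴/32 = 3.897×10^-4 m⁴.
θ = T·L/(G·J) = 88900 × 4.76 / (16.2×10⁹ × 3.897×10^-4) = 0.06703 rad.

0.0670 rad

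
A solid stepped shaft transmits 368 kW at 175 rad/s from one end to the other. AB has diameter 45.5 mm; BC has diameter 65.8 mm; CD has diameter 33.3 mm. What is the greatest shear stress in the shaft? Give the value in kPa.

290000 kPa

ω = 175 rad/s, so T = P/ω = 368×10³ / 175.0 = 2103 N·m.
Under the same torque, τ_max = 16T/(πd³) is largest where d is smallest — segment CD (d = 33.3 mm).
τ_max = 16·2103/(π·(0.0333)³) = 2.900×10^8 Pa.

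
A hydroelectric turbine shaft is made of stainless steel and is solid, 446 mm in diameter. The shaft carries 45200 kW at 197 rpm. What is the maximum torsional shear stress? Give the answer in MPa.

126 MPa

ω = 2π·197/60 = 20.63 rad/s, so T = P/ω = 45200×10³ / 20.63 = 2.191e6 N·m.
J = πd⁴/32 = π(0.446)⁴/32 = 3.885×10^-3 m⁴.
τ_max = T·r/J = 2.191e6 × 0.223 / 3.885×10^-3 = 1.258×10^8 Pa.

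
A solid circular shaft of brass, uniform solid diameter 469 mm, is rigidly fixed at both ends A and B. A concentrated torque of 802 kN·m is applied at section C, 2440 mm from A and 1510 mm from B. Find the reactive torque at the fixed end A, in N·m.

With uniform GJ and both ends fixed, compatibility θ_AC = θ_CB gives T_A·a = T_B·b, together with T_A + T_B = T₀.
T_A = T₀·b/(a+b) = 802000·1510/3950 = 306600 N·m; T_B = 495400 N·m.

307000 N·m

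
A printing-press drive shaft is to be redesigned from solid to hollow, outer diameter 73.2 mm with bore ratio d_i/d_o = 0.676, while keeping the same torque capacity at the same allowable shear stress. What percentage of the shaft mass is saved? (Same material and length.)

Equal τ_max and T ⇒ the solid shaft needs d_s³ = d_o³(1−k⁴), so d_s = 73.2·(1−0.676⁴)^(1/3) = 67.70 mm.
Area ratio A_h/A_s = d_o²(1−k²)/d_s² = (1−k²)/(1−k⁴)^(2/3) = 0.6348.
Mass saving = 1 − 0.6348 = 36.5 %.

36.5 %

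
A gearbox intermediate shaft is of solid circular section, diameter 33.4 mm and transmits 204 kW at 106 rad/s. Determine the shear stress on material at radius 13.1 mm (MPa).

206 MPa

ω = 106 rad/s, so T = P/ω = 204×10³ / 106.0 = 1925 N·m.
J = πd⁴/32 = π(0.0334)⁴/32 = 1.222×10^-7 m⁴.
Shear stress varies linearly with radius: τ = T·r/J = 1925 × 0.0131 / 1.222×10^-7 = 2.064×10^8 Pa.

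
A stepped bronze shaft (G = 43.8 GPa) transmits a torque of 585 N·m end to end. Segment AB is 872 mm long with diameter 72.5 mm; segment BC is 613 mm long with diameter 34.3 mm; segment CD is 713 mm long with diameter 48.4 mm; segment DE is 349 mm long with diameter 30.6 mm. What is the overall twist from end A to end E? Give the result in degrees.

7.81°

J_AB = π(0.0725)⁴/32 = 2.71×10^-6 m⁴; J_BC = π(0.0343)⁴/32 = 1.36×10^-7 m⁴; J_CD = π(0.0484)⁴/32 = 5.39×10^-7 m⁴; J_DE = π(0.0306)⁴/32 = 8.61×10^-8 m⁴.
θ = (T/G)·Σ L_i/J_i = (585.0/43.8×10⁹)·(0.872/2.71×10^-6 + 0.613/1.36×10^-7 + 0.713/5.39×10^-7 + 0.349/8.61×10^-8) = 0.1364 rad.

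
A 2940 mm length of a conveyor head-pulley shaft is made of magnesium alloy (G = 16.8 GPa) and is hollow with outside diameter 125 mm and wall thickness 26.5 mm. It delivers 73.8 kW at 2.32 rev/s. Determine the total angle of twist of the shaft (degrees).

ω = 2π·2.32 = 14.58 rad/s, so T = P/ω = 73.8×10³ / 14.58 = 5063 N·m.
J = π(d_o⁴ − d_i⁴)/32 = π(0.125⁴ − 0.0720⁴)/32 = 2.133×10^-5 m⁴.
θ = T·L/(G·J) = 5063 × 2.94 / (16.8×10⁹ × 2.133×10^-5) = 0.04154 rad.

2.38°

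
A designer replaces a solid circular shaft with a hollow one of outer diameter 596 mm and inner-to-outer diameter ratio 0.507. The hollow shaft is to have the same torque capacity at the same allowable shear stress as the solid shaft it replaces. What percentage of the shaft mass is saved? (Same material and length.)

22.2 %

Equal τ_max and T ⇒ the solid shaft needs d_s³ = d_o³(1−k⁴), so d_s = 596·(1−0.507⁴)^(1/3) = 582.6 mm.
Area ratio A_h/A_s = d_o²(1−k²)/d_s² = (1−k²)/(1−k⁴)^(2/3) = 0.7776.
Mass saving = 1 − 0.7776 = 22.2 %.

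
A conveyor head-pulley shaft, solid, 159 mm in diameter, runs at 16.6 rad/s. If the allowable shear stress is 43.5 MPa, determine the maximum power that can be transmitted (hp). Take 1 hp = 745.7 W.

J = πd⁴/32 = π(0.159)⁴/32 = 6.275×10^-5 m⁴.
T_max = τ_allow·J/r = 4.35×10^7 × 6.275×10^-5 / 0.0795 = 34330 N·m.
ω = 16.6 rad/s, so P_max = T_max·ω = 5.699×10^5 W.

764 hp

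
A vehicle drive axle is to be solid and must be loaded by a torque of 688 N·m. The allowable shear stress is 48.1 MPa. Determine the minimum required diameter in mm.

41.8 mm

For a solid shaft τ_max = 16T/(πd³), so d = (16T/(π τ_allow))^(1/3) = (16·688.0/(π·4.81×10^7))^(1/3) = 0.04176 m.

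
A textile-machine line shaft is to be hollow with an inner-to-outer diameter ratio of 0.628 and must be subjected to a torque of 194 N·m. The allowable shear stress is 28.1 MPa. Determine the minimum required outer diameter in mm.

For a hollow shaft with d_i/d_o = 0.628: τ_max = 16T/(π d_o³ (1−k⁴)), so d_o = [16T/(π τ_allow (1−k⁴))]^(1/3) = [16·194.0/(π·2.81×10^7·0.8445)]^(1/3) = 0.03466 m.

34.7 mm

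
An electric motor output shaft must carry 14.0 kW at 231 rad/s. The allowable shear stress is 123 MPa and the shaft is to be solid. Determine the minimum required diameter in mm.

ω = 231 rad/s, so T = P/ω = 14.0×10³ / 231.0 = 60.61 N·m.
For a solid shaft τ_max = 16T/(πd³), so d = (16T/(π τ_allow))^(1/3) = (16·60.61/(π·1.23×10^8))^(1/3) = 0.01359 m.

13.6 mm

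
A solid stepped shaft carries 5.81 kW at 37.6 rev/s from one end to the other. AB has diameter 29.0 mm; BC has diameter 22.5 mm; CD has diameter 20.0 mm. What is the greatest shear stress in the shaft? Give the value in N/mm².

15.7 N/mm²

ω = 2π·37.6 = 236.2 rad/s, so T = P/ω = 5.81×10³ / 236.2 = 24.59 N·m.
Under the same torque, τ_max = 16T/(πd³) is largest where d is smallest — segment CD (d = 20.0 mm).
τ_max = 16·24.59/(π·(0.0200)³) = 1.566×10^7 Pa.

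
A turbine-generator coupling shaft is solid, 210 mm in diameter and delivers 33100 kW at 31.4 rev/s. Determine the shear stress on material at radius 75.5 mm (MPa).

ω = 2π·31.4 = 197.3 rad/s, so T = P/ω = 33100×10³ / 197.3 = 167800 N·m.
J = πd⁴/32 = π(0.210)⁴/32 = 1.909×10^-4 m⁴.
Shear stress varies linearly with radius: τ = T·r/J = 167800 × 0.0755 / 1.909×10^-4 = 6.634×10^7 Pa.

66.3 MPa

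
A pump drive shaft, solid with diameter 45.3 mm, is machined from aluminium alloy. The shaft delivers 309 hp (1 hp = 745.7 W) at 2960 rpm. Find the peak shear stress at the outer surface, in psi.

5910 psi

ω = 2π·2960/60 = 310.0 rad/s, so T = P/ω = 309×745.7 / 310.0 = 743.4 N·m.
J = πd⁴/32 = π(0.0453)⁴/32 = 4.134×10^-7 m⁴.
τ_max = T·r/J = 743.4 × 0.0226 / 4.134×10^-7 = 4.073×10^7 Pa.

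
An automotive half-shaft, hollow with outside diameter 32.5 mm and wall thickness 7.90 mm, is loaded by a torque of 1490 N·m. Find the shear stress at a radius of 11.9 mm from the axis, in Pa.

J = π(d_o⁴ − d_i⁴)/32 = π(0.0325⁴ − 0.0167⁴)/32 = 1.019×10^-7 m⁴.
Shear stress varies linearly with radius: τ = T·r/J = 1490 × 0.0119 / 1.019×10^-7 = 1.740×10^8 Pa.

1.74e8 Pa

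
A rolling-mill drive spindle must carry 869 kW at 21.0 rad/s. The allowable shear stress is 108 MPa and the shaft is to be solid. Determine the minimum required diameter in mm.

ω = 21.0 rad/s, so T = P/ω = 869×10³ / 21.00 = 41380 N·m.
For a solid shaft τ_max = 16T/(πd³), so d = (16T/(π τ_allow))^(1/3) = (16·41380/(π·1.08×10^8))^(1/3) = 0.1250 m.

125 mm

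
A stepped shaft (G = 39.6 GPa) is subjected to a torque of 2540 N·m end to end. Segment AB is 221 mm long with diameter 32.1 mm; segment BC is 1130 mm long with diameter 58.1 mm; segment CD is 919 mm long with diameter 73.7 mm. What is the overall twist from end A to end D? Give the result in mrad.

J_AB = π(0.0321)⁴/32 = 1.04×10^-7 m⁴; J_BC = π(0.0581)⁴/32 = 1.12×10^-6 m⁴; J_CD = π(0.0737)⁴/32 = 2.90×10^-6 m⁴.
θ = (T/G)·Σ L_i/J_i = (2540/39.6×10⁹)·(0.221/1.04×10^-7 + 1.13/1.12×10^-6 + 0.919/2.90×10^-6) = 0.2211 rad.

221 mrad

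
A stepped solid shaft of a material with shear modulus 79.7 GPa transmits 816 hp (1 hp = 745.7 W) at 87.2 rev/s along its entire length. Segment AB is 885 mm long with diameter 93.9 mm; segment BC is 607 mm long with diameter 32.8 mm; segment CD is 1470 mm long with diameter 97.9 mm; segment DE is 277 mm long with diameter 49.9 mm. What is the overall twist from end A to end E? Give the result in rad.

0.0847 rad

ω = 2π·87.2 = 547.9 rad/s, so T = P/ω = 816×745.7 / 547.9 = 1111 N·m.
J_AB = π(0.0939)⁴/32 = 7.63×10^-6 m⁴; J_BC = π(0.0328)⁴/32 = 1.14×10^-7 m⁴; J_CD = π(0.0979)⁴/32 = 9.02×10^-6 m⁴; J_DE = π(0.0499)⁴/32 = 6.09×10^-7 m⁴.
θ = (T/G)·Σ L_i/J_i = (1111/79.7×10⁹)·(0.885/7.63×10^-6 + 0.607/1.14×10^-7 + 1.47/9.02×10^-6 + 0.277/6.09×10^-7) = 0.08467 rad.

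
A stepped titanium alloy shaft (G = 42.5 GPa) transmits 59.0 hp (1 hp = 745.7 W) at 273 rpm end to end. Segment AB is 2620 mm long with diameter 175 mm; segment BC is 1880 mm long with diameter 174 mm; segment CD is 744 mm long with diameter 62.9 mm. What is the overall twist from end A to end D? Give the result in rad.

0.0193 rad

ω = 2π·273/60 = 28.59 rad/s, so T = P/ω = 59.0×745.7 / 28.59 = 1539 N·m.
J_AB = π(0.175)⁴/32 = 9.21×10^-5 m⁴; J_BC = π(0.174)⁴/32 = 9.00×10^-5 m⁴; J_CD = π(0.0629)⁴/32 = 1.54×10^-6 m⁴.
θ = (T/G)·Σ L_i/J_i = (1539/42.5×10⁹)·(2.62/9.21×10^-5 + 1.88/9.00×10^-5 + 0.744/1.54×10^-6) = 0.01932 rad.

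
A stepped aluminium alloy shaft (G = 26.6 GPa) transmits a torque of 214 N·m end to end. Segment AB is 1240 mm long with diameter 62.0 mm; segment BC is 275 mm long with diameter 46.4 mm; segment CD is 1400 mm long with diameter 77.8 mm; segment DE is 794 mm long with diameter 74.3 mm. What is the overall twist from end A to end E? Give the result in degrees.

0.974°

J_AB = π(0.0620)⁴/32 = 1.45×10^-6 m⁴; J_BC = π(0.0464)⁴/32 = 4.55×10^-7 m⁴; J_CD = π(0.0778)⁴/32 = 3.60×10^-6 m⁴; J_DE = π(0.0743)⁴/32 = 2.99×10^-6 m⁴.
θ = (T/G)·Σ L_i/J_i = (214.0/26.6×10⁹)·(1.24/1.45×10^-6 + 0.275/4.55×10^-7 + 1.40/3.60×10^-6 + 0.794/2.99×10^-6) = 0.01700 rad.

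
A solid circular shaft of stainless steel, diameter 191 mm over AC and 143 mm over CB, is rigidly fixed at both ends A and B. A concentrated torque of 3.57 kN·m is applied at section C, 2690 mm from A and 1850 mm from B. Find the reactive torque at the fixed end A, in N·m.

2450 N·m

Compatibility: T_A·a/J_AC = T_B·b/J_CB with T_A + T_B = T₀.
J_AC = 1.31×10^-4 m⁴, J_CB = 4.11×10^-5 m⁴, so T_A = T₀·(J_AC/a)/((J_AC/a)+(J_CB/b)) = 2450 N·m, T_B = 1120 N·m.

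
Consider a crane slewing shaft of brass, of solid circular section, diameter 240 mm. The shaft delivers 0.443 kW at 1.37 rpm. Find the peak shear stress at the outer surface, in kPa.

1140 kPa

ω = 2π·1.37/60 = 0.1435 rad/s, so T = P/ω = 0.443×10³ / 0.1435 = 3088 N·m.
J = πd⁴/32 = π(0.240)⁴/32 = 3.257×10^-4 m⁴.
τ_max = T·r/J = 3088 × 0.120 / 3.257×10^-4 = 1.138×10^6 Pa.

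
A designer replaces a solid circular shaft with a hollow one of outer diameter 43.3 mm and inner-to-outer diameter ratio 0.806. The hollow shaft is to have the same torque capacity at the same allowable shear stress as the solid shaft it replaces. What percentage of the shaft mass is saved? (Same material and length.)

Equal τ_max and T ⇒ the solid shaft needs d_s³ = d_o³(1−k⁴), so d_s = 43.3·(1−0.806⁴)^(1/3) = 36.07 mm.
Area ratio A_h/A_s = d_o²(1−k²)/d_s² = (1−k²)/(1−k⁴)^(2/3) = 0.5049.
Mass saving = 1 − 0.5049 = 49.5 %.

49.5 %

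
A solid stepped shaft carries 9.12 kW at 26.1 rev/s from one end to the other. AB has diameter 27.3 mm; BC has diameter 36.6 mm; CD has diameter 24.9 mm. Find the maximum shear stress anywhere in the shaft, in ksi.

ω = 2π·26.1 = 164.0 rad/s, so T = P/ω = 9.12×10³ / 164.0 = 55.61 N·m.
Under the same torque, τ_max = 16T/(πd³) is largest where d is smallest — segment CD (d = 24.9 mm).
τ_max = 16·55.61/(π·(0.0249)³) = 1.835×10^7 Pa.

2.66 ksi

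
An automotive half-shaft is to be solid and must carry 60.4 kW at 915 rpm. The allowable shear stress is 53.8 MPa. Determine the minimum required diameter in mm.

39.1 mm

ω = 2π·915/60 = 95.82 rad/s, so T = P/ω = 60.4×10³ / 95.82 = 630.4 N·m.
For a solid shaft τ_max = 16T/(πd³), so d = (16T/(π τ_allow))^(1/3) = (16·630.4/(π·5.38×10^7))^(1/3) = 0.03908 m.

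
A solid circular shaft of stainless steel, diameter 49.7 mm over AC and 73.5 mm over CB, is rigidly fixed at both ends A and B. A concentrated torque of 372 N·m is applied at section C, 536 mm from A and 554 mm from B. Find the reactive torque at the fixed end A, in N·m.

66.1 N·m

Compatibility: T_A·a/J_AC = T_B·b/J_CB with T_A + T_B = T₀.
J_AC = 5.99×10^-7 m⁴, J_CB = 2.87×10^-6 m⁴, so T_A = T₀·(J_AC/a)/((J_AC/a)+(J_CB/b)) = 66.10 N·m, T_B = 305.9 N·m.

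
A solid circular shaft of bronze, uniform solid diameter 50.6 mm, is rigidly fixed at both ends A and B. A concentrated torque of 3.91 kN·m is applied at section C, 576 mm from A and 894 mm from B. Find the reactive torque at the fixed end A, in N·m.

With uniform GJ and both ends fixed, compatibility θ_AC = θ_CB gives T_A·a = T_B·b, together with T_A + T_B = T₀.
T_A = T₀·b/(a+b) = 3910·894/1470 = 2378 N·m; T_B = 1532 N·m.

2380 N·m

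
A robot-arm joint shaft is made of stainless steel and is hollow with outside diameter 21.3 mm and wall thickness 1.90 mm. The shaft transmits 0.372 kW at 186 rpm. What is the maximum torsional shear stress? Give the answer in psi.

2680 psi

ω = 2π·186/60 = 19.48 rad/s, so T = P/ω = 0.372×10³ / 19.48 = 19.10 N·m.
J = π(d_o⁴ − d_i⁴)/32 = π(0.0213⁴ − 0.0175⁴)/32 = 1.100×10^-8 m⁴.
τ_max = T·r/J = 19.10 × 0.0106 / 1.100×10^-8 = 1.849×10^7 Pa.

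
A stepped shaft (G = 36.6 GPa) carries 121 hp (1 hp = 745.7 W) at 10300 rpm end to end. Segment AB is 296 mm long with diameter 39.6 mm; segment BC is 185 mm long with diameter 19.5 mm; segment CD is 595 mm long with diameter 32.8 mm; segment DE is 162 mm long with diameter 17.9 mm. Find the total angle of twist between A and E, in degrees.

ω = 2π·10300/60 = 1079 rad/s, so T = P/ω = 121×745.7 / 1079 = 83.65 N·m.
J_AB = π(0.0396)⁴/32 = 2.41×10^-7 m⁴; J_BC = π(0.0195)⁴/32 = 1.42×10^-8 m⁴; J_CD = π(0.0328)⁴/32 = 1.14×10^-7 m⁴; J_DE = π(0.0179)⁴/32 = 1.01×10^-8 m⁴.
θ = (T/G)·Σ L_i/J_i = (83.65/36.6×10⁹)·(0.296/2.41×10^-7 + 0.185/1.42×10^-8 + 0.595/1.14×10^-7 + 0.162/1.01×10^-8) = 0.08130 rad.

4.66°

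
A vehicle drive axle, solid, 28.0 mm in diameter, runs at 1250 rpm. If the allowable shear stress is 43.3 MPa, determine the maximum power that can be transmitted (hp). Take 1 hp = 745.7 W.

32.8 hp

J = πd⁴/32 = π(0.0280)⁴/32 = 6.034×10^-8 m⁴.
T_max = τ_allow·J/r = 4.33×10^7 × 6.034×10^-8 / 0.0140 = 186.6 N·m.
ω = 2π·1250/60 = 130.9 rad/s, so P_max = T_max·ω = 2.443×10^4 W.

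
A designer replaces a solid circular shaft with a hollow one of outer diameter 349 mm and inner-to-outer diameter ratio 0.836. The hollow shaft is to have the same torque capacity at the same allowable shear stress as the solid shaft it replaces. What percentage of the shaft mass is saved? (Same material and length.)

Equal τ_max and T ⇒ the solid shaft needs d_s³ = d_o³(1−k⁴), so d_s = 349·(1−0.836⁴)^(1/3) = 279.1 mm.
Area ratio A_h/A_s = d_o²(1−k²)/d_s² = (1−k²)/(1−k⁴)^(2/3) = 0.4708.
Mass saving = 1 − 0.4708 = 52.9 %.

52.9 %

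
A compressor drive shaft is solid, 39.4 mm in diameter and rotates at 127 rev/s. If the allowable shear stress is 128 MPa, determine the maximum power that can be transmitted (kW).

J = πd⁴/32 = π(0.0394)⁴/32 = 2.366×10^-7 m⁴.
T_max = τ_allow·J/r = 1.28×10^8 × 2.366×10^-7 / 0.0197 = 1537 N·m.
ω = 2π·127 = 798.0 rad/s, so P_max = T_max·ω = 1.227×10^6 W.

1230 kW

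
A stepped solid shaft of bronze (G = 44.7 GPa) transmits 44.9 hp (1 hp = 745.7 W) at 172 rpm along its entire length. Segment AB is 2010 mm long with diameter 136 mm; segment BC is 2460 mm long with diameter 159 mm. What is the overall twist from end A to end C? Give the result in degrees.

0.236°

ω = 2π·172/60 = 18.01 rad/s, so T = P/ω = 44.9×745.7 / 18.01 = 1859 N·m.
J_AB = π(0.136)⁴/32 = 3.36×10^-5 m⁴; J_BC = π(0.159)⁴/32 = 6.27×10^-5 m⁴.
θ = (T/G)·Σ L_i/J_i = (1859/44.7×10⁹)·(2.01/3.36×10^-5 + 2.46/6.27×10^-5) = 4.119×10^-3 rad.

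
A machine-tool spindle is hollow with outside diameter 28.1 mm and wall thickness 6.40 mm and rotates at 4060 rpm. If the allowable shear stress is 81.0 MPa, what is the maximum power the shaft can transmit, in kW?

J = π(d_o⁴ − d_i⁴)/32 = π(0.0281⁴ − 0.0153⁴)/32 = 5.583×10^-8 m⁴.
T_max = τ_allow·J/r = 8.10×10^7 × 5.583×10^-8 / 0.0140 = 321.9 N·m.
ω = 2π·4060/60 = 425.2 rad/s, so P_max = T_max·ω = 1.368×10^5 W.

137 kW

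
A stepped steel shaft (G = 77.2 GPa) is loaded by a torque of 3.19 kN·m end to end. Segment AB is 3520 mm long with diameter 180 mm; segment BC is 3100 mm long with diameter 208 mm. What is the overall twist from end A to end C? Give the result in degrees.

0.121°

J_AB = π(0.180)⁴/32 = 1.03×10^-4 m⁴; J_BC = π(0.208)⁴/32 = 1.84×10^-4 m⁴.
θ = (T/G)·Σ L_i/J_i = (3190/77.2×10⁹)·(3.52/1.03×10^-4 + 3.10/1.84×10^-4) = 2.108×10^-3 rad.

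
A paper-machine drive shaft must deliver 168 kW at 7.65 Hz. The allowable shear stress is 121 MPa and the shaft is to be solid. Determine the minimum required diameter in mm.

ω = 2π·7.65 = 48.07 rad/s, so T = P/ω = 168×10³ / 48.07 = 3495 N·m.
For a solid shaft τ_max = 16T/(πd³), so d = (16T/(π τ_allow))^(1/3) = (16·3495/(π·1.21×10^8))^(1/3) = 0.05279 m.

52.8 mm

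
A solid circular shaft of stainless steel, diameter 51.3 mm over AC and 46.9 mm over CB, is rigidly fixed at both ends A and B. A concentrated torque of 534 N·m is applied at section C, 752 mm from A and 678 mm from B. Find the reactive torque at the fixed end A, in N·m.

301 N·m

Compatibility: T_A·a/J_AC = T_B·b/J_CB with T_A + T_B = T₀.
J_AC = 6.80×10^-7 m⁴, J_CB = 4.75×10^-7 m⁴, so T_A = T₀·(J_AC/a)/((J_AC/a)+(J_CB/b)) = 300.9 N·m, T_B = 233.1 N·m.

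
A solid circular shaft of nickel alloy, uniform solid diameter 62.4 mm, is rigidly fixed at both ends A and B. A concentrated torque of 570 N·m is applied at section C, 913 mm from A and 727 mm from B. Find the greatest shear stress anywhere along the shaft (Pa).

6.65e6 Pa

With uniform GJ and both ends fixed, compatibility θ_AC = θ_CB gives T_A·a = T_B·b, together with T_A + T_B = T₀.
T_A = T₀·b/(a+b) = 570.0·727/1640 = 252.7 N·m; T_B = 317.3 N·m.
τ in each portion: τ_AC = 5.30×10^6 Pa, τ_CB = 6.65×10^6 Pa; maximum is in CB.
τ_max = T_CB·r/J = 317.3·0.0312/1.49×10^-6 = 6.651×10^6 Pa.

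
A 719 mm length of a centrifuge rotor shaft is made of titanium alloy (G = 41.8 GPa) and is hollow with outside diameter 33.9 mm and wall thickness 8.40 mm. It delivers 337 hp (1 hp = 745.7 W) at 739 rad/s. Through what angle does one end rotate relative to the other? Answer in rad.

ω = 739 rad/s, so T = P/ω = 337×745.7 / 739.0 = 340.1 N·m.
J = π(d_o⁴ − d_i⁴)/32 = π(0.0339⁴ − 0.0171⁴)/32 = 1.213×10^-7 m⁴.
θ = T·L/(G·J) = 340.1 × 0.719 / (41.8×10⁹ × 1.213×10^-7) = 0.04824 rad.

0.0482 rad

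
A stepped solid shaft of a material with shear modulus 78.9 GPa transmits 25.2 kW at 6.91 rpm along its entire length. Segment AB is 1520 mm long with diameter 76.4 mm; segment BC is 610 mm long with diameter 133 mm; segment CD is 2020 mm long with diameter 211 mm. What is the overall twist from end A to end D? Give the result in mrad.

214 mrad

ω = 2π·6.91/60 = 0.7236 rad/s, so T = P/ω = 25.2×10³ / 0.7236 = 34830 N·m.
J_AB = π(0.0764)⁴/32 = 3.34×10^-6 m⁴; J_BC = π(0.133)⁴/32 = 3.07×10^-5 m⁴; J_CD = π(0.211)⁴/32 = 1.95×10^-4 m⁴.
θ = (T/G)·Σ L_i/J_i = (34830/78.9×10⁹)·(1.52/3.34×10^-6 + 0.610/3.07×10^-5 + 2.02/1.95×10^-4) = 0.2139 rad.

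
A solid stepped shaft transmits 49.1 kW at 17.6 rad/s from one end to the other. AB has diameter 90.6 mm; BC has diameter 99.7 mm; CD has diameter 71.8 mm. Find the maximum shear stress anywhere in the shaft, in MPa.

ω = 17.6 rad/s, so T = P/ω = 49.1×10³ / 17.60 = 2790 N·m.
Under the same torque, τ_max = 16T/(πd³) is largest where d is smallest — segment CD (d = 71.8 mm).
τ_max = 16·2790/(π·(0.0718)³) = 3.839×10^7 Pa.

38.4 MPa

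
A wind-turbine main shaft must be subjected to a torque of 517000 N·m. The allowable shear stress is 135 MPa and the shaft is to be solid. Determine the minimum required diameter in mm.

For a solid shaft τ_max = 16T/(πd³), so d = (16T/(π τ_allow))^(1/3) = (16·517000/(π·1.35×10^8))^(1/3) = 0.2692 m.

269 mm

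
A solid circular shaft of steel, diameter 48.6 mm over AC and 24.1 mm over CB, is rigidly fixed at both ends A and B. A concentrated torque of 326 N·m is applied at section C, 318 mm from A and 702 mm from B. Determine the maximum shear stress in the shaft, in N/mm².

Compatibility: T_A·a/J_AC = T_B·b/J_CB with T_A + T_B = T₀.
J_AC = 5.48×10^-7 m⁴, J_CB = 3.31×10^-8 m⁴, so T_A = T₀·(J_AC/a)/((J_AC/a)+(J_CB/b)) = 317.3 N·m, T_B = 8.692 N·m.
τ in each portion: τ_AC = 1.41×10^7 Pa, τ_CB = 3.16×10^6 Pa; maximum is in AC.
τ_max = T_AC·r/J = 317.3·0.0243/5.48×10^-7 = 1.408×10^7 Pa.

14.1 N/mm²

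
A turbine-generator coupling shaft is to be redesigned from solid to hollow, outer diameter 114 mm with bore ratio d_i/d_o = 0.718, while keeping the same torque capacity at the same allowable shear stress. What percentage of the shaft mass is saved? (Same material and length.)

40.5 %

Equal τ_max and T ⇒ the solid shaft needs d_s³ = d_o³(1−k⁴), so d_s = 114·(1−0.718⁴)^(1/3) = 102.8 mm.
Area ratio A_h/A_s = d_o²(1−k²)/d_s² = (1−k²)/(1−k⁴)^(2/3) = 0.5953.
Mass saving = 1 − 0.5953 = 40.5 %.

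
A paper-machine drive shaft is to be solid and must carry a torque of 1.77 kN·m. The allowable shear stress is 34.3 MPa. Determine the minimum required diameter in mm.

For a solid shaft τ_max = 16T/(πd³), so d = (16T/(π τ_allow))^(1/3) = (16·1770/(π·3.43×10^7))^(1/3) = 0.06405 m.

64.1 mm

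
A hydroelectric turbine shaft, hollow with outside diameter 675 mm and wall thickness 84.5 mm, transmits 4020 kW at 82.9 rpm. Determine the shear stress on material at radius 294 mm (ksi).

ω = 2π·82.9/60 = 8.681 rad/s, so T = P/ω = 4020×10³ / 8.681 = 463100 N·m.
J = π(d_o⁴ − d_i⁴)/32 = π(0.675⁴ − 0.506⁴)/32 = 0.01394 m⁴.
Shear stress varies linearly with radius: τ = T·r/J = 463100 × 0.294 / 0.01394 = 9.763×10^6 Pa.

1.42 ksi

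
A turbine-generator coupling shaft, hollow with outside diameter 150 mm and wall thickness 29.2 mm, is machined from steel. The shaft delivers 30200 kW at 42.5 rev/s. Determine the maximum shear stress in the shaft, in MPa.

ω = 2π·42.5 = 267.0 rad/s, so T = P/ω = 30200×10³ / 267.0 = 113100 N·m.
J = π(d_o⁴ − d_i⁴)/32 = π(0.150⁴ − 0.0916⁴)/32 = 4.279×10^-5 m⁴.
τ_max = T·r/J = 113100 × 0.0750 / 4.279×10^-5 = 1.982×10^8 Pa.

198 MPa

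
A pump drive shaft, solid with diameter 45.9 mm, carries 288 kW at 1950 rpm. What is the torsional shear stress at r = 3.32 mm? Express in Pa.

1.07e7 Pa

ω = 2π·1950/60 = 204.2 rad/s, so T = P/ω = 288×10³ / 204.2 = 1410 N·m.
J = πd⁴/32 = π(0.0459)⁴/32 = 4.358×10^-7 m⁴.
Shear stress varies linearly with radius: τ = T·r/J = 1410 × 0.00332 / 4.358×10^-7 = 1.075×10^7 Pa.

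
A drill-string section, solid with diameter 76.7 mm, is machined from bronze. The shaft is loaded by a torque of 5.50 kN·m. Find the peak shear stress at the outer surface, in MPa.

62.1 MPa

J = πd⁴/32 = π(0.0767)⁴/32 = 3.398×10^-6 m⁴.
τ_max = T·r/J = 5500 × 0.0384 / 3.398×10^-6 = 6.208×10^7 Pa.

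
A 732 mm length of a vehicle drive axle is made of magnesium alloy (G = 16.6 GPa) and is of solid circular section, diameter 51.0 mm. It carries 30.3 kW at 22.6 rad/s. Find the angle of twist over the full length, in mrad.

ω = 22.6 rad/s, so T = P/ω = 30.3×10³ / 22.60 = 1341 N·m.
J = πd⁴/32 = π(0.0510)⁴/32 = 6.642×10^-7 m⁴.
θ = T·L/(G·J) = 1341 × 0.732 / (16.6×10⁹ × 6.642×10^-7) = 0.08901 rad.

89.0 mrad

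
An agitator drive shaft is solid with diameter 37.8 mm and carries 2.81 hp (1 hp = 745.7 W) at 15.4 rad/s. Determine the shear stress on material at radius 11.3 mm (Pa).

ω = 15.4 rad/s, so T = P/ω = 2.81×745.7 / 15.40 = 136.1 N·m.
J = πd⁴/32 = π(0.0378)⁴/32 = 2.004×10^-7 m⁴.
Shear stress varies linearly with radius: τ = T·r/J = 136.1 × 0.0113 / 2.004×10^-7 = 7.671×10^6 Pa.

7.67e6 Pa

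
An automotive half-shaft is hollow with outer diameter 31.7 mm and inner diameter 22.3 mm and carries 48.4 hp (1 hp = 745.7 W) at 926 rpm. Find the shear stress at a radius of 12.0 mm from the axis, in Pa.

ω = 2π·926/60 = 96.97 rad/s, so T = P/ω = 48.4×745.7 / 96.97 = 372.2 N·m.
J = π(d_o⁴ − d_i⁴)/32 = π(0.0317⁴ − 0.0223⁴)/32 = 7.486×10^-8 m⁴.
Shear stress varies linearly with radius: τ = T·r/J = 372.2 × 0.0120 / 7.486×10^-8 = 5.966×10^7 Pa.

5.97e7 Pa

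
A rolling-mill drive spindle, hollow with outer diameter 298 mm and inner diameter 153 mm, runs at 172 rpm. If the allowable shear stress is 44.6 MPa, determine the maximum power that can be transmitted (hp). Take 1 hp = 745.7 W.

J = π(d_o⁴ − d_i⁴)/32 = π(0.298⁴ − 0.153⁴)/32 = 7.204×10^-4 m⁴.
T_max = τ_allow·J/r = 4.46×10^7 × 7.204×10^-4 / 0.149 = 215600 N·m.
ω = 2π·172/60 = 18.01 rad/s, so P_max = T_max·ω = 3.884×10^6 W.

5210 hp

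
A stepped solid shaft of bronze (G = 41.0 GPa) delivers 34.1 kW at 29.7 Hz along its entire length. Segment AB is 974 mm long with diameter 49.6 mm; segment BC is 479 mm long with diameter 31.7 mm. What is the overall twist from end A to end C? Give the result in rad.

ω = 2π·29.7 = 186.6 rad/s, so T = P/ω = 34.1×10³ / 186.6 = 182.7 N·m.
J_AB = π(0.0496)⁴/32 = 5.94×10^-7 m⁴; J_BC = π(0.0317)⁴/32 = 9.91×10^-8 m⁴.
θ = (T/G)·Σ L_i/J_i = (182.7/41.0×10⁹)·(0.974/5.94×10^-7 + 0.479/9.91×10^-8) = 0.02884 rad.

0.0288 rad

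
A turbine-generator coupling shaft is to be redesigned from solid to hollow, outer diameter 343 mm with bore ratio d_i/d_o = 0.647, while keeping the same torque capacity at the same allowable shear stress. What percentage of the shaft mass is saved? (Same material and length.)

33.9 %

Equal τ_max and T ⇒ the solid shaft needs d_s³ = d_o³(1−k⁴), so d_s = 343·(1−0.647⁴)^(1/3) = 321.7 mm.
Area ratio A_h/A_s = d_o²(1−k²)/d_s² = (1−k²)/(1−k⁴)^(2/3) = 0.6611.
Mass saving = 1 − 0.6611 = 33.9 %.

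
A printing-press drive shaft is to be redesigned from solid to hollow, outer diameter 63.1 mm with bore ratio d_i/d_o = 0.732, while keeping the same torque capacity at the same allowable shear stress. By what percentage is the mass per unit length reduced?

Equal τ_max and T ⇒ the solid shaft needs d_s³ = d_o³(1−k⁴), so d_s = 63.1·(1−0.732⁴)^(1/3) = 56.37 mm.
Area ratio A_h/A_s = d_o²(1−k²)/d_s² = (1−k²)/(1−k⁴)^(2/3) = 0.5817.
Mass saving = 1 − 0.5817 = 41.8 %.

41.8 %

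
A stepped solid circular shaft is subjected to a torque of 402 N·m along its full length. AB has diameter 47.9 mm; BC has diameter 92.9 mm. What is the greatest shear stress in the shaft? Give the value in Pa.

1.86e7 Pa

Under the same torque, τ_max = 16T/(πd³) is largest where d is smallest — segment AB (d = 47.9 mm).
τ_max = 16·402.0/(π·(0.0479)³) = 1.863×10^7 Pa.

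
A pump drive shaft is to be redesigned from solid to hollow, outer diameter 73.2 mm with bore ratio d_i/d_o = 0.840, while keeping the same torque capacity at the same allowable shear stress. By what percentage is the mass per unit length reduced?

53.4 %

Equal τ_max and T ⇒ the solid shaft needs d_s³ = d_o³(1−k⁴), so d_s = 73.2·(1−0.840⁴)^(1/3) = 58.18 mm.
Area ratio A_h/A_s = d_o²(1−k²)/d_s² = (1−k²)/(1−k⁴)^(2/3) = 0.4660.
Mass saving = 1 − 0.4660 = 53.4 %.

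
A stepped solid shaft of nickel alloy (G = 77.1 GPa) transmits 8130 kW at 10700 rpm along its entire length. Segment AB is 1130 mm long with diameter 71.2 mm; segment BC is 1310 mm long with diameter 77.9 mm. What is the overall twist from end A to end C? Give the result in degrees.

4.37°

ω = 2π·10700/60 = 1121 rad/s, so T = P/ω = 8130×10³ / 1121 = 7256 N·m.
J_AB = π(0.0712)⁴/32 = 2.52×10^-6 m⁴; J_BC = π(0.0779)⁴/32 = 3.62×10^-6 m⁴.
θ = (T/G)·Σ L_i/J_i = (7256/77.1×10⁹)·(1.13/2.52×10^-6 + 1.31/3.62×10^-6) = 0.07625 rad.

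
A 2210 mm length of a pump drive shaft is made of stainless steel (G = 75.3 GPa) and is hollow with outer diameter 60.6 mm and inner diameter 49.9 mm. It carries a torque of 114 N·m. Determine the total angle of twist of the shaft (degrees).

0.268°

J = π(d_o⁴ − d_i⁴)/32 = π(0.0606⁴ − 0.0499⁴)/32 = 7.153×10^-7 m⁴.
θ = T·L/(G·J) = 114.0 × 2.21 / (75.3×10⁹ × 7.153×10^-7) = 4.677×10^-3 rad.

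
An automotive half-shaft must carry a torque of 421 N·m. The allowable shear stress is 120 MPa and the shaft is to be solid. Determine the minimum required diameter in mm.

For a solid shaft τ_max = 16T/(πd³), so d = (16T/(π τ_allow))^(1/3) = (16·421.0/(π·1.20×10^8))^(1/3) = 0.02614 m.

26.1 mm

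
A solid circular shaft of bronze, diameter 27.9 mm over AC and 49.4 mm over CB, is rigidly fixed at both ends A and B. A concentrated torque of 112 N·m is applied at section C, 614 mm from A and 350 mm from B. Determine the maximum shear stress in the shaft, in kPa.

4470 kPa

Compatibility: T_A·a/J_AC = T_B·b/J_CB with T_A + T_B = T₀.
J_AC = 5.95×10^-8 m⁴, J_CB = 5.85×10^-7 m⁴, so T_A = T₀·(J_AC/a)/((J_AC/a)+(J_CB/b)) = 6.140 N·m, T_B = 105.9 N·m.
τ in each portion: τ_AC = 1.44×10^6 Pa, τ_CB = 4.47×10^6 Pa; maximum is in CB.
τ_max = T_CB·r/J = 105.9·0.0247/5.85×10^-7 = 4.472×10^6 Pa.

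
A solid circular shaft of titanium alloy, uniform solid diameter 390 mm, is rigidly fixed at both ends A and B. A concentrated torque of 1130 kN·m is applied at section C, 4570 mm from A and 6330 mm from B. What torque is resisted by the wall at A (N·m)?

656000 N·m

With uniform GJ and both ends fixed, compatibility θ_AC = θ_CB gives T_A·a = T_B·b, together with T_A + T_B = T₀.
T_A = T₀·b/(a+b) = 1.130e6·6330/10900 = 656200 N·m; T_B = 473800 N·m.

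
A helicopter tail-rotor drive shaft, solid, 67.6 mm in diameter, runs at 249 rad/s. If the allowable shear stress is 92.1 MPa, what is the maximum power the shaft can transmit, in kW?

1390 kW

J = πd⁴/32 = π(0.0676)⁴/32 = 2.050×10^-6 m⁴.
T_max = τ_allow·J/r = 9.21×10^7 × 2.050×10^-6 / 0.0338 = 5586 N·m.
ω = 249 rad/s, so P_max = T_max·ω = 1.391×10^6 W.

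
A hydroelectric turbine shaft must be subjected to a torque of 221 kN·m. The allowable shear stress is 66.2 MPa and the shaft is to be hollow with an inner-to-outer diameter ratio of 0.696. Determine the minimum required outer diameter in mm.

281 mm

For a hollow shaft with d_i/d_o = 0.696: τ_max = 16T/(π d_o³ (1−k⁴)), so d_o = [16T/(π τ_allow (1−k⁴))]^(1/3) = [16·221000/(π·6.62×10^7·0.7653)]^(1/3) = 0.2811 m.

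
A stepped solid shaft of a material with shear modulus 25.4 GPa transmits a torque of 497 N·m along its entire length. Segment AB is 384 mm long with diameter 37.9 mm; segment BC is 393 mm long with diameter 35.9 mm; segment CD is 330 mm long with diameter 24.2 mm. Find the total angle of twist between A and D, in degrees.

J_AB = π(0.0379)⁴/32 = 2.03×10^-7 m⁴; J_BC = π(0.0359)⁴/32 = 1.63×10^-7 m⁴; J_CD = π(0.0242)⁴/32 = 3.37×10^-8 m⁴.
θ = (T/G)·Σ L_i/J_i = (497.0/25.4×10⁹)·(0.384/2.03×10^-7 + 0.393/1.63×10^-7 + 0.330/3.37×10^-8) = 0.2760 rad.

15.8°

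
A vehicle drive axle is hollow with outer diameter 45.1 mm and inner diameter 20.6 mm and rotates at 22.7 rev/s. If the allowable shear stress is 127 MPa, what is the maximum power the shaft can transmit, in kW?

J = π(d_o⁴ − d_i⁴)/32 = π(0.0451⁴ − 0.0206⁴)/32 = 3.885×10^-7 m⁴.
T_max = τ_allow·J/r = 1.27×10^8 × 3.885×10^-7 / 0.0226 = 2188 N·m.
ω = 2π·22.7 = 142.6 rad/s, so P_max = T_max·ω = 3.121×10^5 W.

312 kW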